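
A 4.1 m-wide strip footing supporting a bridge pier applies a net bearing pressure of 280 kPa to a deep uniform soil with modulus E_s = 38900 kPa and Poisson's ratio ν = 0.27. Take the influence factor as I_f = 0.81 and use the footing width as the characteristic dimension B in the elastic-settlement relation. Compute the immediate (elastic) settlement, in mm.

Immediate (elastic) settlement: S_e = q·B·(1−ν²)/E_s · I_f.
S_e = 280 × 4.1 × (1 − 0.27²) / 38900 × 0.81
    = 280 × 4.1 × 0.9271 / 38900 × 0.81
    = 0.02216 m = 22.16 mm

S_e ≈ 22.2 mm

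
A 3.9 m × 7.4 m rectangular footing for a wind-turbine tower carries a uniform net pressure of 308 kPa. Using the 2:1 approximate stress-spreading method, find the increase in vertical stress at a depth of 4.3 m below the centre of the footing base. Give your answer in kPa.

Δσ_z ≈ 92.7 kPa

By the 2:1 method the load spreads at 1 horizontal : 2 vertical, so at depth z the loaded area has grown by z in each plan dimension:
Δσ = qBL/((B+z)(L+z)) = 308×3.9×7.4/((3.9+4.3)(7.4+4.3)) = 92.65 kPa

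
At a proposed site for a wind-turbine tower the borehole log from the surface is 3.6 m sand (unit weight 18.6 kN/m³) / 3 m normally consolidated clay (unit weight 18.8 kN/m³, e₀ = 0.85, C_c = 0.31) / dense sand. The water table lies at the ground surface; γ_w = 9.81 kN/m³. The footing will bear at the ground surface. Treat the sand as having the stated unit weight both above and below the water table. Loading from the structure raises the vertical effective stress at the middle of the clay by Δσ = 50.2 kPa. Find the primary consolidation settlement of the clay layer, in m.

Mid-depth of clay below the ground surface: z = 3.6 + 3/2 = 5.1 m.
Total vertical stress at mid-clay: σ_v = 18.6×3.6 + 18.8×1.5 = 95.16 kPa.
Pore pressure: u = 9.81×(5.1 − 0) = 50.031 kPa.
Initial effective stress: σ'_0 = σ_v − u = 95.16 − 50.031 = 45.129 kPa.
Final effective stress: σ'_f = σ'_0 + Δσ = 45.129 + 50.2 = 95.329 kPa.
Normally consolidated clay, so the full stress increment lies on the virgin compression line:
S_c = C_c·H/(1+e₀)·log₁₀(σ'_f/σ'_0) = 0.31×3/(1+0.85)×log₁₀(95.329/45.129)
    = 0.5027 × 0.32477 = 0.1633 m

S_c ≈ 0.163 m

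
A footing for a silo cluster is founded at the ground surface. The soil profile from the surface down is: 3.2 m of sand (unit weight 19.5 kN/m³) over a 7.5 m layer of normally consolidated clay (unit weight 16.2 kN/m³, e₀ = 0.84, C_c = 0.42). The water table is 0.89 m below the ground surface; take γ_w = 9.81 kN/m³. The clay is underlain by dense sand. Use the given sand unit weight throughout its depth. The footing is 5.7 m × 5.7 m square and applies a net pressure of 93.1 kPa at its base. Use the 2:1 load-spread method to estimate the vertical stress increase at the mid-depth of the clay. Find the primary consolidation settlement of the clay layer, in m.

Mid-depth of clay below the ground surface: z = 3.2 + 7.5/2 = 6.95 m.
Total vertical stress at mid-clay: σ_v = 19.5×3.2 + 16.2×3.75 = 123.15 kPa.
Pore pressure: u = 9.81×(6.95 − 0.89) = 59.449 kPa.
Initial effective stress: σ'_0 = σ_v − u = 123.15 − 59.449 = 63.701 kPa.
Stress increase at mid-clay by the 2:1 spreading method:
Δσ = qBL/((B+z)(L+z)) = 93.1×5.7×5.7/((5.7+6.95)(5.7+6.95)) = 18.902 kPa
Final effective stress: σ'_f = σ'_0 + Δσ = 63.701 + 18.902 = 82.603 kPa.
Normally consolidated clay, so the full stress increment lies on the virgin compression line:
S_c = C_c·H/(1+e₀)·log₁₀(σ'_f/σ'_0) = 0.42×7.5/(1+0.84)×log₁₀(82.603/63.701)
    = 1.712 × 0.11285 = 0.1932 m

S_c ≈ 0.193 m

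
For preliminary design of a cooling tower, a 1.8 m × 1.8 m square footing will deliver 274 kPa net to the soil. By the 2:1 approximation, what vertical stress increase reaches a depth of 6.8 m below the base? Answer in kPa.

By the 2:1 method the load spreads at 1 horizontal : 2 vertical, so at depth z the loaded area has grown by z in each plan dimension:
Δσ = qBL/((B+z)(L+z)) = 274×1.8×1.8/((1.8+6.8)(1.8+6.8)) = 12.003 kPa

Δσ_z ≈ 12 kPa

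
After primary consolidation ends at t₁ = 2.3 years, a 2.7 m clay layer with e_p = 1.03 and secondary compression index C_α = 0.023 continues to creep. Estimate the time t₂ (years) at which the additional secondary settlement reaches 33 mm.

t₂ ≈ 27.6 years

S_s = C_α·H/(1+e_p)·log₁₀(t₂/t₁) ⇒ log₁₀(t₂/t₁) = S_s·(1+e_p)/(C_α·H).
log₁₀(t₂/t₁) = 0.033 × (1+1.03) / (0.023×2.7) = 1.079
t₂ = t₁ × 10^1.079 = 2.3 × 11.99 = 27.57 years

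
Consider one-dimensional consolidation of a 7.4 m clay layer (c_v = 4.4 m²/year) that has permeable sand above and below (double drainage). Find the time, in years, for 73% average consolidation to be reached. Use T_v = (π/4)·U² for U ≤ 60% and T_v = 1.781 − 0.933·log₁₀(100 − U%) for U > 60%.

t ≈ 1.39 years

Drainage path length: H_d = H/2 = 3.7 m (double drainage).
U > 60%: T_v = 1.781 − 0.933·log₁₀(100 − 73) = 0.44554.
t = T_v·H_d²/c_v = 0.44554×3.7²/4.4 = 1.386 years.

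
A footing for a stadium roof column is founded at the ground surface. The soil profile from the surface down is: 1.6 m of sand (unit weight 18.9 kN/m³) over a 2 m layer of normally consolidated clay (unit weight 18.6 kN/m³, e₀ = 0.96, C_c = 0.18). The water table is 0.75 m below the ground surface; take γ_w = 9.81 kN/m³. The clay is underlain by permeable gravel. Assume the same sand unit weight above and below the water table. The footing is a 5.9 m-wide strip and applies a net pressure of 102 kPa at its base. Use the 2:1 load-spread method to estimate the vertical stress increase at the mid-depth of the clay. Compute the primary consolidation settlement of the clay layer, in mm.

Mid-depth of clay below the ground surface: z = 1.6 + 2/2 = 2.6 m.
Total vertical stress at mid-clay: σ_v = 18.9×1.6 + 18.6×1 = 48.84 kPa.
Pore pressure: u = 9.81×(2.6 − 0.75) = 18.149 kPa.
Initial effective stress: σ'_0 = σ_v − u = 48.84 − 18.149 = 30.691 kPa.
Stress increase at mid-clay by the 2:1 spreading method:
Δσ = qB/(B+z) = 102×5.9/(5.9+2.6) = 70.8 kPa
Final effective stress: σ'_f = σ'_0 + Δσ = 30.691 + 70.8 = 101.49 kPa.
Normally consolidated clay, so the full stress increment lies on the virgin compression line:
S_c = C_c·H/(1+e₀)·log₁₀(σ'_f/σ'_0) = 0.18×2/(1+0.96)×log₁₀(101.49/30.691)
    = 0.18367 × 0.51941 = 0.0954 m

S_c ≈ 95.4 mm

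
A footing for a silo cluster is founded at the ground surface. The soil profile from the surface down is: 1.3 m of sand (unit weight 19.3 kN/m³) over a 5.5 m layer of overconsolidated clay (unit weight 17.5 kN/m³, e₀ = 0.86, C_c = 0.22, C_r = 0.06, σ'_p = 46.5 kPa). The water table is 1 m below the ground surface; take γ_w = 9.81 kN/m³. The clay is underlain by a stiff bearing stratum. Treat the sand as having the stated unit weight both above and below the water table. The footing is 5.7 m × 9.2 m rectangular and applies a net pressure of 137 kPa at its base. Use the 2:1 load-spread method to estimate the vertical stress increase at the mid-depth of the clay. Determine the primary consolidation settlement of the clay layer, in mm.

S_c ≈ 219 mm

Mid-depth of clay below the ground surface: z = 1.3 + 5.5/2 = 4.05 m.
Total vertical stress at mid-clay: σ_v = 19.3×1.3 + 17.5×2.75 = 73.215 kPa.
Pore pressure: u = 9.81×(4.05 − 1) = 29.921 kPa.
Initial effective stress: σ'_0 = σ_v − u = 73.215 − 29.921 = 43.294 kPa.
Stress increase at mid-clay by the 2:1 spreading method:
Δσ = qBL/((B+z)(L+z)) = 137×5.7×9.2/((5.7+4.05)(9.2+4.05)) = 55.611 kPa
Final effective stress: σ'_f = 43.294 + 55.611 = 98.905 kPa.
σ'_f = 98.905 > σ'_p = 46.5 kPa, so the stress path crosses the preconsolidation pressure — recompression up to σ'_p, then virgin compression beyond:
S_c = H/(1+e₀)·[C_r·log₁₀(σ'_p/σ'_0) + C_c·log₁₀(σ'_f/σ'_p)]
    = 5.5/1.86 × [0.06×log₁₀(46.5/43.294) + 0.22×log₁₀(98.905/46.5)]
    = 2.957 × [0.0018615 + 0.072108] = 0.2187 m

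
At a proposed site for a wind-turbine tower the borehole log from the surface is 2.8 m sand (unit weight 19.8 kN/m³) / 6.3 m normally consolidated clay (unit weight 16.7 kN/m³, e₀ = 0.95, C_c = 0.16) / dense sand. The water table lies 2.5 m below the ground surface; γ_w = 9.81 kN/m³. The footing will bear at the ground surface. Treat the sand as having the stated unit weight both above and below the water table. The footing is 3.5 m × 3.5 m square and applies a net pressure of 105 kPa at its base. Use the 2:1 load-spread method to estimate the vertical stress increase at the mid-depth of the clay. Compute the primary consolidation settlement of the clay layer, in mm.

S_c ≈ 39.8 mm

Mid-depth of clay below the ground surface: z = 2.8 + 6.3/2 = 5.95 m.
Total vertical stress at mid-clay: σ_v = 19.8×2.8 + 16.7×3.15 = 108.04 kPa.
Pore pressure: u = 9.81×(5.95 − 2.5) = 33.845 kPa.
Initial effective stress: σ'_0 = σ_v − u = 108.04 − 33.845 = 74.195 kPa.
Stress increase at mid-clay by the 2:1 spreading method:
Δσ = qBL/((B+z)(L+z)) = 105×3.5×3.5/((3.5+5.95)(3.5+5.95)) = 14.403 kPa
Final effective stress: σ'_f = σ'_0 + Δσ = 74.195 + 14.403 = 88.598 kPa.
Normally consolidated clay, so the full stress increment lies on the virgin compression line:
S_c = C_c·H/(1+e₀)·log₁₀(σ'_f/σ'_0) = 0.16×6.3/(1+0.95)×log₁₀(88.598/74.195)
    = 0.51692 × 0.077049 = 0.03983 m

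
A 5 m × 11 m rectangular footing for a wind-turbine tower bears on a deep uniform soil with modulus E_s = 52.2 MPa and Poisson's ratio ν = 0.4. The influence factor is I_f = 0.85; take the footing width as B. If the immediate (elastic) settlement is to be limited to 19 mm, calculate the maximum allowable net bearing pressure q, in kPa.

E_s = 52.2 MPa = 52200 kPa.
S_e = q·B·(1−ν²)/E_s · I_f  ⇒  q = S_e·E_s / (B·(1−ν²)·I_f).
q = 0.019 × 52200 / (5 × 0.84 × 0.85) = 277.8 kPa

q ≈ 278 kPa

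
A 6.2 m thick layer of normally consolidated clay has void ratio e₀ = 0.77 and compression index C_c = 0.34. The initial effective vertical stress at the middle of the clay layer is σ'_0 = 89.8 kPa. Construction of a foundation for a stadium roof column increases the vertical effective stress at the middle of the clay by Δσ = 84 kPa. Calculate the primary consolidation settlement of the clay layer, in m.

S_c ≈ 0.342 m

Final effective stress: σ'_f = σ'_0 + Δσ = 89.8 + 84 = 173.8 kPa.
Normally consolidated clay, so the full stress increment lies on the virgin compression line:
S_c = C_c·H/(1+e₀)·log₁₀(σ'_f/σ'_0) = 0.34×6.2/(1+0.77)×log₁₀(173.8/89.8)
    = 1.191 × 0.28677 = 0.3415 m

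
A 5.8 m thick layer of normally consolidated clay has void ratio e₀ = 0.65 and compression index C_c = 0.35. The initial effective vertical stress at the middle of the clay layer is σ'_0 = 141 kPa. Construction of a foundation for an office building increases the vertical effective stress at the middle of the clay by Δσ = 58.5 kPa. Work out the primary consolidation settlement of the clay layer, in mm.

S_c ≈ 185 mm

Final effective stress: σ'_f = σ'_0 + Δσ = 141 + 58.5 = 199.5 kPa.
Normally consolidated clay, so the full stress increment lies on the virgin compression line:
S_c = C_c·H/(1+e₀)·log₁₀(σ'_f/σ'_0) = 0.35×5.8/(1+0.65)×log₁₀(199.5/141)
    = 1.2303 × 0.15072 = 0.1854 m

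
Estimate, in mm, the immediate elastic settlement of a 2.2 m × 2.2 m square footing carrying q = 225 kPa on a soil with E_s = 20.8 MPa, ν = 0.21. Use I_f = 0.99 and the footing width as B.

S_e ≈ 22.5 mm

Immediate (elastic) settlement: S_e = q·B·(1−ν²)/E_s · I_f.
E_s = 20.8 MPa = 20800 kPa.
S_e = 225 × 2.2 × (1 − 0.21²) / 20800 × 0.99
    = 225 × 2.2 × 0.9559 / 20800 × 0.99
    = 0.02252 m = 22.52 mm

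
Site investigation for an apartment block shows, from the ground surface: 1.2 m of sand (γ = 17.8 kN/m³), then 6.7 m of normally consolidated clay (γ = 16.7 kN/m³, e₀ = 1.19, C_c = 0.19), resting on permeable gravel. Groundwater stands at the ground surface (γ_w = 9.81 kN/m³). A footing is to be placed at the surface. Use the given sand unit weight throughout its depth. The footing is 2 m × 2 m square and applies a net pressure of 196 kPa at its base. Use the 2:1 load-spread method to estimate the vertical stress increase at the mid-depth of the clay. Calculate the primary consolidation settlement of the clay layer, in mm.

S_c ≈ 112 mm

Mid-depth of clay below the ground surface: z = 1.2 + 6.7/2 = 4.55 m.
Total vertical stress at mid-clay: σ_v = 17.8×1.2 + 16.7×3.35 = 77.305 kPa.
Pore pressure: u = 9.81×(4.55 − 0) = 44.636 kPa.
Initial effective stress: σ'_0 = σ_v − u = 77.305 − 44.636 = 32.669 kPa.
Stress increase at mid-clay by the 2:1 spreading method:
Δσ = qBL/((B+z)(L+z)) = 196×2×2/((2+4.55)(2+4.55)) = 18.274 kPa
Final effective stress: σ'_f = σ'_0 + Δσ = 32.669 + 18.274 = 50.943 kPa.
Normally consolidated clay, so the full stress increment lies on the virgin compression line:
S_c = C_c·H/(1+e₀)·log₁₀(σ'_f/σ'_0) = 0.19×6.7/(1+1.19)×log₁₀(50.943/32.669)
    = 0.58128 × 0.19295 = 0.1122 m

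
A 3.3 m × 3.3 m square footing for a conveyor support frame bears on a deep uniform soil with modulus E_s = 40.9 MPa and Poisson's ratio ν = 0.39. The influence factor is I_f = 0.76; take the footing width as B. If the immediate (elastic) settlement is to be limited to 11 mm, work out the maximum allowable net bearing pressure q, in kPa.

E_s = 40.9 MPa = 40900 kPa.
S_e = q·B·(1−ν²)/E_s · I_f  ⇒  q = S_e·E_s / (B·(1−ν²)·I_f).
q = 0.011 × 40900 / (3.3 × 0.8479 × 0.76) = 211.6 kPa

q ≈ 212 kPa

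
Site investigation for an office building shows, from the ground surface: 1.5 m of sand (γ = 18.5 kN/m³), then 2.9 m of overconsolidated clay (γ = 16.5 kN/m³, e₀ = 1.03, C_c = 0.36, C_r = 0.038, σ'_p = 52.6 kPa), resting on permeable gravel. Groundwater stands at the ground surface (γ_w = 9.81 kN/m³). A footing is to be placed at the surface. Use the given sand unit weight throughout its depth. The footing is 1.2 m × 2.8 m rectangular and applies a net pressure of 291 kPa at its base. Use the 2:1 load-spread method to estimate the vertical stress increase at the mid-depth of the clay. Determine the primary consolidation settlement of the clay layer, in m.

Mid-depth of clay below the ground surface: z = 1.5 + 2.9/2 = 2.95 m.
Total vertical stress at mid-clay: σ_v = 18.5×1.5 + 16.5×1.45 = 51.675 kPa.
Pore pressure: u = 9.81×(2.95 − 0) = 28.94 kPa.
Initial effective stress: σ'_0 = σ_v − u = 51.675 − 28.94 = 22.735 kPa.
Stress increase at mid-clay by the 2:1 spreading method:
Δσ = qBL/((B+z)(L+z)) = 291×1.2×2.8/((1.2+2.95)(2.8+2.95)) = 40.975 kPa
Final effective stress: σ'_f = 22.735 + 40.975 = 63.71 kPa.
σ'_f = 63.71 > σ'_p = 52.6 kPa, so the stress path crosses the preconsolidation pressure — recompression up to σ'_p, then virgin compression beyond:
S_c = H/(1+e₀)·[C_r·log₁₀(σ'_p/σ'_0) + C_c·log₁₀(σ'_f/σ'_p)]
    = 2.9/2.03 × [0.038×log₁₀(52.6/22.735) + 0.36×log₁₀(63.71/52.6)]
    = 1.4286 × [0.013843 + 0.02996] = 0.06258 m

S_c ≈ 0.0626 m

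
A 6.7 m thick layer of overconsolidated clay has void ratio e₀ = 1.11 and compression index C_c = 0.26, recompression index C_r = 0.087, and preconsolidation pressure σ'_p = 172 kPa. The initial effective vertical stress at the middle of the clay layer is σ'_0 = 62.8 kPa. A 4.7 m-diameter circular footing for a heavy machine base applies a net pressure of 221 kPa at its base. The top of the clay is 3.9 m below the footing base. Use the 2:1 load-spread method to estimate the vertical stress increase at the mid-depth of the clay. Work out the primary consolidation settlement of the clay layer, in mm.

Mid-depth of clay below the footing base: z = 3.9 + 6.7/2 = 7.25 m.
Stress increase at mid-clay by the 2:1 spreading method:
Δσ ≈ qD²/(D+z)² = 221×4.7²/(4.7+7.25)² = 34.186 kPa
Final effective stress: σ'_f = 62.8 + 34.186 = 96.986 kPa.
σ'_f = 96.986 ≤ σ'_p = 172 kPa, so the clay remains overconsolidated and only the recompression index applies:
S_c = C_r·H/(1+e₀)·log₁₀(σ'_f/σ'_0) = 0.087×6.7/2.11×log₁₀(96.986/62.8)
    = 0.27626 × 0.18875 = 0.05214 m

S_c ≈ 52.1 mm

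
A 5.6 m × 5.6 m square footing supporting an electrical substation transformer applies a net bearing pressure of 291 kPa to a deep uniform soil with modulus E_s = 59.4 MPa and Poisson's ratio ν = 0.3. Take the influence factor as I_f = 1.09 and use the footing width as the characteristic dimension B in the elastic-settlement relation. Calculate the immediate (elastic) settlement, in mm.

S_e ≈ 27.2 mm

Immediate (elastic) settlement: S_e = q·B·(1−ν²)/E_s · I_f.
E_s = 59.4 MPa = 59400 kPa.
S_e = 291 × 5.6 × (1 − 0.3²) / 59400 × 1.09
    = 291 × 5.6 × 0.91 / 59400 × 1.09
    = 0.02721 m = 27.21 mm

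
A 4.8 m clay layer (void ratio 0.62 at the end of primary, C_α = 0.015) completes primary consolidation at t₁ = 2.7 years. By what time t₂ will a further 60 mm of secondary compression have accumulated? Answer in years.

t₂ ≈ 60.4 years

S_s = C_α·H/(1+e_p)·log₁₀(t₂/t₁) ⇒ log₁₀(t₂/t₁) = S_s·(1+e_p)/(C_α·H).
log₁₀(t₂/t₁) = 0.06 × (1+0.62) / (0.015×4.8) = 1.35
t₂ = t₁ × 10^1.35 = 2.7 × 22.39 = 60.45 years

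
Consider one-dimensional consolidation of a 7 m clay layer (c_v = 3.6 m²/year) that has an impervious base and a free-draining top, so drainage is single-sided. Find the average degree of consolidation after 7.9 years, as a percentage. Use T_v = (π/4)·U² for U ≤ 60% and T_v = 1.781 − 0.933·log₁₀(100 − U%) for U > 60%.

Drainage path length: H_d = H = 7 m (single drainage).
T_v = c_v·t/H_d² = 3.6×7.9/7² = 0.58041.
T_v = 0.58041 corresponds to the U > 60% branch:
U = 1 − 10^((1.781 − T_v)/0.933)/100 = 0.8064

U ≈ 80.6 %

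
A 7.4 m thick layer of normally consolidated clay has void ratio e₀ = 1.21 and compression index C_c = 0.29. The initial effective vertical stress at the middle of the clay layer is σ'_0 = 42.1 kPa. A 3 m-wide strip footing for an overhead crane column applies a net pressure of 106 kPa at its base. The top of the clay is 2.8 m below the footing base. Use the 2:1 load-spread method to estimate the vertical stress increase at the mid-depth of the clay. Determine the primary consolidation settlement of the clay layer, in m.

Mid-depth of clay below the footing base: z = 2.8 + 7.4/2 = 6.5 m.
Stress increase at mid-clay by the 2:1 spreading method:
Δσ = qB/(B+z) = 106×3/(3+6.5) = 33.474 kPa
Final effective stress: σ'_f = σ'_0 + Δσ = 42.1 + 33.474 = 75.574 kPa.
Normally consolidated clay, so the full stress increment lies on the virgin compression line:
S_c = C_c·H/(1+e₀)·log₁₀(σ'_f/σ'_0) = 0.29×7.4/(1+1.21)×log₁₀(75.574/42.1)
    = 0.97104 × 0.25409 = 0.2467 m

S_c ≈ 0.247 m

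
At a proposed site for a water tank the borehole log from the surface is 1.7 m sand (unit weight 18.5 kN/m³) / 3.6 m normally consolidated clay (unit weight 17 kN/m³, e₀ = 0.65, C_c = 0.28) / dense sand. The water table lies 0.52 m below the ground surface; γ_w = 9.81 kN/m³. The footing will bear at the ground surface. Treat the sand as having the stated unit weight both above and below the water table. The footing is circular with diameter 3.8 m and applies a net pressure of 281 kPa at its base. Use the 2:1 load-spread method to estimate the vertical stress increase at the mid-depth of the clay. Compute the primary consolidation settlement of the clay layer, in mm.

Mid-depth of clay below the ground surface: z = 1.7 + 3.6/2 = 3.5 m.
Total vertical stress at mid-clay: σ_v = 18.5×1.7 + 17×1.8 = 62.05 kPa.
Pore pressure: u = 9.81×(3.5 − 0.52) = 29.234 kPa.
Initial effective stress: σ'_0 = σ_v − u = 62.05 − 29.234 = 32.816 kPa.
Stress increase at mid-clay by the 2:1 spreading method:
Δσ ≈ qD²/(D+z)² = 281×3.8²/(3.8+3.5)² = 76.143 kPa
Final effective stress: σ'_f = σ'_0 + Δσ = 32.816 + 76.143 = 108.96 kPa.
Normally consolidated clay, so the full stress increment lies on the virgin compression line:
S_c = C_c·H/(1+e₀)·log₁₀(σ'_f/σ'_0) = 0.28×3.6/(1+0.65)×log₁₀(108.96/32.816)
    = 0.61091 × 0.52118 = 0.3184 m

S_c ≈ 318 mm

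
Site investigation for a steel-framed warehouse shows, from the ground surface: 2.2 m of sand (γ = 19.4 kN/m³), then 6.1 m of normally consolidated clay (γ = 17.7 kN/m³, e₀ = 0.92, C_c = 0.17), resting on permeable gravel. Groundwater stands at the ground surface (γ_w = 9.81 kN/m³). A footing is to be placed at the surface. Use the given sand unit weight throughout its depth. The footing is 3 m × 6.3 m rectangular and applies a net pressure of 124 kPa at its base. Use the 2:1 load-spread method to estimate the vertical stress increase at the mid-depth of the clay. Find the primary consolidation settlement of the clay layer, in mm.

Mid-depth of clay below the ground surface: z = 2.2 + 6.1/2 = 5.25 m.
Total vertical stress at mid-clay: σ_v = 19.4×2.2 + 17.7×3.05 = 96.665 kPa.
Pore pressure: u = 9.81×(5.25 − 0) = 51.503 kPa.
Initial effective stress: σ'_0 = σ_v − u = 96.665 − 51.503 = 45.162 kPa.
Stress increase at mid-clay by the 2:1 spreading method:
Δσ = qBL/((B+z)(L+z)) = 124×3×6.3/((3+5.25)(6.3+5.25)) = 24.595 kPa
Final effective stress: σ'_f = σ'_0 + Δσ = 45.162 + 24.595 = 69.757 kPa.
Normally consolidated clay, so the full stress increment lies on the virgin compression line:
S_c = C_c·H/(1+e₀)·log₁₀(σ'_f/σ'_0) = 0.17×6.1/(1+0.92)×log₁₀(69.757/45.162)
    = 0.5401 × 0.18881 = 0.102 m

S_c ≈ 102 mm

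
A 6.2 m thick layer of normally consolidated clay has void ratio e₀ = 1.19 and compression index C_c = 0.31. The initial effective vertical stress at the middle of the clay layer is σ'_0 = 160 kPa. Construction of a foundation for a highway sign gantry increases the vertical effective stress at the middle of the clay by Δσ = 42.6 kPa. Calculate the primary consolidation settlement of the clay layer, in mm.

S_c ≈ 90 mm

Final effective stress: σ'_f = σ'_0 + Δσ = 160 + 42.6 = 202.6 kPa.
Normally consolidated clay, so the full stress increment lies on the virgin compression line:
S_c = C_c·H/(1+e₀)·log₁₀(σ'_f/σ'_0) = 0.31×6.2/(1+1.19)×log₁₀(202.6/160)
    = 0.87763 × 0.10252 = 0.08997 m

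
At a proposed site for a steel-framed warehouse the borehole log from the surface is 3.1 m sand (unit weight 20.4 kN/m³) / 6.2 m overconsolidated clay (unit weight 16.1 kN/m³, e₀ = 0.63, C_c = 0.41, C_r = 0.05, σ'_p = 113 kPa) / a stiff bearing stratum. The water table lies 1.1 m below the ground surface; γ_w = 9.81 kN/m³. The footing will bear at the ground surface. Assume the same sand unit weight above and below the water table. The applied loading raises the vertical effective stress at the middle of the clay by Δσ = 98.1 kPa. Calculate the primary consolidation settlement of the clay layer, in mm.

S_c ≈ 289 mm

Mid-depth of clay below the ground surface: z = 3.1 + 6.2/2 = 6.2 m.
Total vertical stress at mid-clay: σ_v = 20.4×3.1 + 16.1×3.1 = 113.15 kPa.
Pore pressure: u = 9.81×(6.2 − 1.1) = 50.031 kPa.
Initial effective stress: σ'_0 = σ_v − u = 113.15 − 50.031 = 63.119 kPa.
Final effective stress: σ'_f = 63.119 + 98.1 = 161.22 kPa.
σ'_f = 161.22 > σ'_p = 113 kPa, so the stress path crosses the preconsolidation pressure — recompression up to σ'_p, then virgin compression beyond:
S_c = H/(1+e₀)·[C_r·log₁₀(σ'_p/σ'_0) + C_c·log₁₀(σ'_f/σ'_p)]
    = 6.2/1.63 × [0.05×log₁₀(113/63.119) + 0.41×log₁₀(161.22/113)]
    = 3.8037 × [0.012646 + 0.06328] = 0.2888 m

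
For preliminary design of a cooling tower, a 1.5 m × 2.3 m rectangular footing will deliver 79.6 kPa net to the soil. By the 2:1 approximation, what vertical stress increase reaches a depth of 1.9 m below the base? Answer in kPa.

By the 2:1 method the load spreads at 1 horizontal : 2 vertical, so at depth z the loaded area has grown by z in each plan dimension:
Δσ = qBL/((B+z)(L+z)) = 79.6×1.5×2.3/((1.5+1.9)(2.3+1.9)) = 19.231 kPa

Δσ_z ≈ 19.2 kPa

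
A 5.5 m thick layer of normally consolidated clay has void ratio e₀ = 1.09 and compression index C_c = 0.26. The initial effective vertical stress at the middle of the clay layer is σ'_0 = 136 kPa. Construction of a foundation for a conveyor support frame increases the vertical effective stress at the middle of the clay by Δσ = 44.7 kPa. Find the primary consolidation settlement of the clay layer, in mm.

S_c ≈ 84.4 mm

Final effective stress: σ'_f = σ'_0 + Δσ = 136 + 44.7 = 180.7 kPa.
Normally consolidated clay, so the full stress increment lies on the virgin compression line:
S_c = C_c·H/(1+e₀)·log₁₀(σ'_f/σ'_0) = 0.26×5.5/(1+1.09)×log₁₀(180.7/136)
    = 0.68421 × 0.12342 = 0.08445 m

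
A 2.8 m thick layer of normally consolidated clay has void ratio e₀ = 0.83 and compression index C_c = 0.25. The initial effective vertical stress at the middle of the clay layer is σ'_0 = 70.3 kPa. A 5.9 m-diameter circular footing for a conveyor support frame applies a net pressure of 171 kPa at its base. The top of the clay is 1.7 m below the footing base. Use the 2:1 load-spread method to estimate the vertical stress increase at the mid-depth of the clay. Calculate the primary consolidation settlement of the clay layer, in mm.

S_c ≈ 119 mm

Mid-depth of clay below the footing base: z = 1.7 + 2.8/2 = 3.1 m.
Stress increase at mid-clay by the 2:1 spreading method:
Δσ ≈ qD²/(D+z)² = 171×5.9²/(5.9+3.1)² = 73.488 kPa
Final effective stress: σ'_f = σ'_0 + Δσ = 70.3 + 73.488 = 143.79 kPa.
Normally consolidated clay, so the full stress increment lies on the virgin compression line:
S_c = C_c·H/(1+e₀)·log₁₀(σ'_f/σ'_0) = 0.25×2.8/(1+0.83)×log₁₀(143.79/70.3)
    = 0.38251 × 0.31077 = 0.1189 m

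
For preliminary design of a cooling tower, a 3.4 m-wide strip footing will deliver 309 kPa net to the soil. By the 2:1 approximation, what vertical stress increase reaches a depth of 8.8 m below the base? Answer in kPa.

Δσ_z ≈ 86.1 kPa

By the 2:1 method the load spreads at 1 horizontal : 2 vertical, so at depth z the loaded area has grown by z in each plan dimension:
Δσ = qB/(B+z) = 309×3.4/(3.4+8.8) = 86.115 kPa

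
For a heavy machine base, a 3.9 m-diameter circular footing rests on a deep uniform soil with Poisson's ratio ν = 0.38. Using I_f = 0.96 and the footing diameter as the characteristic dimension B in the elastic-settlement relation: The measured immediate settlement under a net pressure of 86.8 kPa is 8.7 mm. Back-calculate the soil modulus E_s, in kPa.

S_e = q·B·(1−ν²)/E_s · I_f  ⇒  E_s = q·B·(1−ν²)·I_f / S_e.
E_s = 86.8 × 3.9 × 0.8556 × 0.96 / 0.0087 = 31960 kPa

E_s ≈ 32000 kPa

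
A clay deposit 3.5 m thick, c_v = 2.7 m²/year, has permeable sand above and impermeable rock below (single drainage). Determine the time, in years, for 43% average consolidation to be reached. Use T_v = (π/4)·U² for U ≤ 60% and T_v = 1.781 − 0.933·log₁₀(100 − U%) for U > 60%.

t ≈ 0.659 years

Drainage path length: H_d = H = 3.5 m (single drainage).
U ≤ 60%: T_v = (π/4)·U² = (π/4)×0.43² = 0.14522.
t = T_v·H_d²/c_v = 0.14522×3.5²/2.7 = 0.6589 years.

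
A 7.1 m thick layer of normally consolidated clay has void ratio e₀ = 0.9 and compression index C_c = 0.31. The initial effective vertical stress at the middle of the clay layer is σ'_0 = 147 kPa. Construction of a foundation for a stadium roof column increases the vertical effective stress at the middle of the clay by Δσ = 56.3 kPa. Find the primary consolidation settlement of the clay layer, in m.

Final effective stress: σ'_f = σ'_0 + Δσ = 147 + 56.3 = 203.3 kPa.
Normally consolidated clay, so the full stress increment lies on the virgin compression line:
S_c = C_c·H/(1+e₀)·log₁₀(σ'_f/σ'_0) = 0.31×7.1/(1+0.9)×log₁₀(203.3/147)
    = 1.1584 × 0.14082 = 0.1631 m

S_c ≈ 0.163 m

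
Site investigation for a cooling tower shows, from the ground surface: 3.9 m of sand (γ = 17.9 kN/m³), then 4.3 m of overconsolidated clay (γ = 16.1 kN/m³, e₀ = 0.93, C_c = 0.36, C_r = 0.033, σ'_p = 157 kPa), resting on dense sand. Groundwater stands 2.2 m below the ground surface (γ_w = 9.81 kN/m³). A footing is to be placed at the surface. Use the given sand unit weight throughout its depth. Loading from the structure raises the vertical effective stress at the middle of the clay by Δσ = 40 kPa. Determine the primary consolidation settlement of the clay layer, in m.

S_c ≈ 0.015 m

Mid-depth of clay below the ground surface: z = 3.9 + 4.3/2 = 6.05 m.
Total vertical stress at mid-clay: σ_v = 17.9×3.9 + 16.1×2.15 = 104.42 kPa.
Pore pressure: u = 9.81×(6.05 − 2.2) = 37.769 kPa.
Initial effective stress: σ'_0 = σ_v − u = 104.42 − 37.769 = 66.651 kPa.
Final effective stress: σ'_f = 66.651 + 40 = 106.65 kPa.
σ'_f = 106.65 ≤ σ'_p = 157 kPa, so the clay remains overconsolidated and only the recompression index applies:
S_c = C_r·H/(1+e₀)·log₁₀(σ'_f/σ'_0) = 0.033×4.3/1.93×log₁₀(106.65/66.651)
    = 0.073524 × 0.20415 = 0.01501 m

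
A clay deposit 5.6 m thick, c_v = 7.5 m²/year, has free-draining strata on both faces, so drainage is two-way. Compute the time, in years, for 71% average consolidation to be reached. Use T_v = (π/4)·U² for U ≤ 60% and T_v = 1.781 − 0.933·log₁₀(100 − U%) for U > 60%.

t ≈ 0.435 years

Drainage path length: H_d = H/2 = 2.8 m (double drainage).
U > 60%: T_v = 1.781 − 0.933·log₁₀(100 − 71) = 0.41658.
t = T_v·H_d²/c_v = 0.41658×2.8²/7.5 = 0.4355 years.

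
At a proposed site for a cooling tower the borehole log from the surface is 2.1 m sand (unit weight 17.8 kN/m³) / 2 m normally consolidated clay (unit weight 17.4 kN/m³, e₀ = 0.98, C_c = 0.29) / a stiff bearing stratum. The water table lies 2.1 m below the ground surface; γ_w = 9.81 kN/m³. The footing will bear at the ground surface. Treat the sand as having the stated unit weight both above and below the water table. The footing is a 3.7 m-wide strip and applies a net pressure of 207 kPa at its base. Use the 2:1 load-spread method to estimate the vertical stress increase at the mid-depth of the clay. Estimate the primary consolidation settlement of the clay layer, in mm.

Mid-depth of clay below the ground surface: z = 2.1 + 2/2 = 3.1 m.
Total vertical stress at mid-clay: σ_v = 17.8×2.1 + 17.4×1 = 54.78 kPa.
Pore pressure: u = 9.81×(3.1 − 2.1) = 9.81 kPa.
Initial effective stress: σ'_0 = σ_v − u = 54.78 − 9.81 = 44.97 kPa.
Stress increase at mid-clay by the 2:1 spreading method:
Δσ = qB/(B+z) = 207×3.7/(3.7+3.1) = 112.63 kPa
Final effective stress: σ'_f = σ'_0 + Δσ = 44.97 + 112.63 = 157.6 kPa.
Normally consolidated clay, so the full stress increment lies on the virgin compression line:
S_c = C_c·H/(1+e₀)·log₁₀(σ'_f/σ'_0) = 0.29×2/(1+0.98)×log₁₀(157.6/44.97)
    = 0.29293 × 0.54463 = 0.1595 m

S_c ≈ 160 mm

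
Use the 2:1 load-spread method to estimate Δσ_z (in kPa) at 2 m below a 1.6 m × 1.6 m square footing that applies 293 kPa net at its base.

By the 2:1 method the load spreads at 1 horizontal : 2 vertical, so at depth z the loaded area has grown by z in each plan dimension:
Δσ = qBL/((B+z)(L+z)) = 293×1.6×1.6/((1.6+2)(1.6+2)) = 57.877 kPa

Δσ_z ≈ 57.9 kPa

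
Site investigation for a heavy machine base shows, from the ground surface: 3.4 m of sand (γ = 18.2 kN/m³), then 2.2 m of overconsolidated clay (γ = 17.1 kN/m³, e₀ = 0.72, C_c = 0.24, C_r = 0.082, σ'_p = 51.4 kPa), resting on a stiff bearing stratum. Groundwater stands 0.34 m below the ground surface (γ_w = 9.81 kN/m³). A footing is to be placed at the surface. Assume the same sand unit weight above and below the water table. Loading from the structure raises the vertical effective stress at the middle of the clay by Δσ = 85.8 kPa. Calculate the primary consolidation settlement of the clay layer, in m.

Mid-depth of clay below the ground surface: z = 3.4 + 2.2/2 = 4.5 m.
Total vertical stress at mid-clay: σ_v = 18.2×3.4 + 17.1×1.1 = 80.69 kPa.
Pore pressure: u = 9.81×(4.5 − 0.34) = 40.81 kPa.
Initial effective stress: σ'_0 = σ_v − u = 80.69 − 40.81 = 39.88 kPa.
Final effective stress: σ'_f = 39.88 + 85.8 = 125.68 kPa.
σ'_f = 125.68 > σ'_p = 51.4 kPa, so the stress path crosses the preconsolidation pressure — recompression up to σ'_p, then virgin compression beyond:
S_c = H/(1+e₀)·[C_r·log₁₀(σ'_p/σ'_0) + C_c·log₁₀(σ'_f/σ'_p)]
    = 2.2/1.72 × [0.082×log₁₀(51.4/39.88) + 0.24×log₁₀(125.68/51.4)]
    = 1.2791 × [0.0090371 + 0.093193] = 0.1308 m

S_c ≈ 0.131 m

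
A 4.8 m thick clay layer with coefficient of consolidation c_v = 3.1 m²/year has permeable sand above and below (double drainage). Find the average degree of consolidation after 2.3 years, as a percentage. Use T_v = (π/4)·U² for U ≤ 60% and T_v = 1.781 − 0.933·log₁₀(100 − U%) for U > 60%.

U ≈ 96.2 %

Drainage path length: H_d = H/2 = 2.4 m (double drainage).
T_v = c_v·t/H_d² = 3.1×2.3/2.4² = 1.2378.
T_v = 1.2378 corresponds to the U > 60% branch:
U = 1 − 10^((1.781 − T_v)/0.933)/100 = 0.9618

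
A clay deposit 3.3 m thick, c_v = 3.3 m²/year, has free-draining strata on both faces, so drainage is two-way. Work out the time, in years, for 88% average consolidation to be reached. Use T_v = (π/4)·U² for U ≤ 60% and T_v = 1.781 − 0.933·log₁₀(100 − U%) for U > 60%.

t ≈ 0.639 years

Drainage path length: H_d = H/2 = 1.65 m (double drainage).
U > 60%: T_v = 1.781 − 0.933·log₁₀(100 − 88) = 0.77412.
t = T_v·H_d²/c_v = 0.77412×1.65²/3.3 = 0.6386 years.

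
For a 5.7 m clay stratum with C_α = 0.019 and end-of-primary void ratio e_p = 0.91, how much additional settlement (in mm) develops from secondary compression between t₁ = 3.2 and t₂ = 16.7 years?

S_s ≈ 40.7 mm

Secondary compression: S_s = C_α·H/(1+e_p)·log₁₀(t₂/t₁)
S_s = 0.019×5.7/(1+0.91)×log₁₀(16.7/3.2)
    = 0.0567 × 0.7176 = 0.04069 m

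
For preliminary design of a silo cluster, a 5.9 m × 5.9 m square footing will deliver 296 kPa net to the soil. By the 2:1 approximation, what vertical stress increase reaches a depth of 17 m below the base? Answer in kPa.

By the 2:1 method the load spreads at 1 horizontal : 2 vertical, so at depth z the loaded area has grown by z in each plan dimension:
Δσ = qBL/((B+z)(L+z)) = 296×5.9×5.9/((5.9+17)(5.9+17)) = 19.648 kPa

Δσ_z ≈ 19.6 kPa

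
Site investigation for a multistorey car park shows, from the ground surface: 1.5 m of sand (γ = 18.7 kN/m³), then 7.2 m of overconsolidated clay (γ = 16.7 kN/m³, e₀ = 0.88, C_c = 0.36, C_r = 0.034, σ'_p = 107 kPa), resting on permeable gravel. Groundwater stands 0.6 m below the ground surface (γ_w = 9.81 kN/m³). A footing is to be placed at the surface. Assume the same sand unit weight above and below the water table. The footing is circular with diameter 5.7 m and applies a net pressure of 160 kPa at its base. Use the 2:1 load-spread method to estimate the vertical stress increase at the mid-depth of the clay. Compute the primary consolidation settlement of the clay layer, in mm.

S_c ≈ 39.5 mm

Mid-depth of clay below the ground surface: z = 1.5 + 7.2/2 = 5.1 m.
Total vertical stress at mid-clay: σ_v = 18.7×1.5 + 16.7×3.6 = 88.17 kPa.
Pore pressure: u = 9.81×(5.1 − 0.6) = 44.145 kPa.
Initial effective stress: σ'_0 = σ_v − u = 88.17 − 44.145 = 44.025 kPa.
Stress increase at mid-clay by the 2:1 spreading method:
Δσ ≈ qD²/(D+z)² = 160×5.7²/(5.7+5.1)² = 44.568 kPa
Final effective stress: σ'_f = 44.025 + 44.568 = 88.593 kPa.
σ'_f = 88.593 ≤ σ'_p = 107 kPa, so the clay remains overconsolidated and only the recompression index applies:
S_c = C_r·H/(1+e₀)·log₁₀(σ'_f/σ'_0) = 0.034×7.2/1.88×log₁₀(88.593/44.025)
    = 0.13021 × 0.3037 = 0.03955 m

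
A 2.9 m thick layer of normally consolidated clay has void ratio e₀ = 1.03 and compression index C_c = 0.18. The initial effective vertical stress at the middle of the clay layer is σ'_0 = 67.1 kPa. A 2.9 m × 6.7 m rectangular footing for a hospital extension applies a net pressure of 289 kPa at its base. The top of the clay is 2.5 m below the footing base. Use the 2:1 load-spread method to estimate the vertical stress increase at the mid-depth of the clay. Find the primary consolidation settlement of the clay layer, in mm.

S_c ≈ 85.3 mm

Mid-depth of clay below the footing base: z = 2.5 + 2.9/2 = 3.95 m.
Stress increase at mid-clay by the 2:1 spreading method:
Δσ = qBL/((B+z)(L+z)) = 289×2.9×6.7/((2.9+3.95)(6.7+3.95)) = 76.972 kPa
Final effective stress: σ'_f = σ'_0 + Δσ = 67.1 + 76.972 = 144.07 kPa.
Normally consolidated clay, so the full stress increment lies on the virgin compression line:
S_c = C_c·H/(1+e₀)·log₁₀(σ'_f/σ'_0) = 0.18×2.9/(1+1.03)×log₁₀(144.07/67.1)
    = 0.25714 × 0.33185 = 0.08533 m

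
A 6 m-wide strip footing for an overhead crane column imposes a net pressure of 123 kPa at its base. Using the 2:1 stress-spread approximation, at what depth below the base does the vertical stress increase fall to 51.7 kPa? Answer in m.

z ≈ 8.27 m

2:1 spreading — at depth z the loaded area has grown by z in each plan dimension:
qB/(B+z) = Δσ_z ⇒ z = qB/Δσ_z − B = 123×6/51.7 − 6 = 8.275 m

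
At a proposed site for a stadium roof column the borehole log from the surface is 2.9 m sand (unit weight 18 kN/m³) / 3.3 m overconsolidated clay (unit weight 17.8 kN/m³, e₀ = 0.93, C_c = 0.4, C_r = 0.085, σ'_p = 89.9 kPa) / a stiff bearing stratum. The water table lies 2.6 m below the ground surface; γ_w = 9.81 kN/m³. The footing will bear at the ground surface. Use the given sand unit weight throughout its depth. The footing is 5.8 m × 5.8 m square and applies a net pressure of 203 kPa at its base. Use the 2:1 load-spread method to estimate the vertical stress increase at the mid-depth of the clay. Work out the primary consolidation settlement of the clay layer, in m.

S_c ≈ 0.124 m

Mid-depth of clay below the ground surface: z = 2.9 + 3.3/2 = 4.55 m.
Total vertical stress at mid-clay: σ_v = 18×2.9 + 17.8×1.65 = 81.57 kPa.
Pore pressure: u = 9.81×(4.55 − 2.6) = 19.13 kPa.
Initial effective stress: σ'_0 = σ_v − u = 81.57 − 19.13 = 62.44 kPa.
Stress increase at mid-clay by the 2:1 spreading method:
Δσ = qBL/((B+z)(L+z)) = 203×5.8×5.8/((5.8+4.55)(5.8+4.55)) = 63.749 kPa
Final effective stress: σ'_f = 62.44 + 63.749 = 126.19 kPa.
σ'_f = 126.19 > σ'_p = 89.9 kPa, so the stress path crosses the preconsolidation pressure — recompression up to σ'_p, then virgin compression beyond:
S_c = H/(1+e₀)·[C_r·log₁₀(σ'_p/σ'_0) + C_c·log₁₀(σ'_f/σ'_p)]
    = 3.3/1.93 × [0.085×log₁₀(89.9/62.44) + 0.4×log₁₀(126.19/89.9)]
    = 1.7098 × [0.013455 + 0.058906] = 0.1237 m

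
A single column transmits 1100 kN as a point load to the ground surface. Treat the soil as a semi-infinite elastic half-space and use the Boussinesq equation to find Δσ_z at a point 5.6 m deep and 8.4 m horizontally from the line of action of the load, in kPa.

Boussinesq vertical stress below a point load on an elastic half-space:
Δσ_z = 3P/(2πz²) · [1 + (r/z)²]^(−5/2)
r/z = 8.4/5.6 = 1.5; [1+(r/z)²]^(−5/2) = 0.052516.
Δσ_z = 3×1100/(2π×5.6²) × 0.052516 = 16.748 × 0.052516 = 0.8795 kPa

Δσ_z ≈ 0.88 kPa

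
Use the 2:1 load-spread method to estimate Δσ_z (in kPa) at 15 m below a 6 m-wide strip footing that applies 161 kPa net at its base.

By the 2:1 method the load spreads at 1 horizontal : 2 vertical, so at depth z the loaded area has grown by z in each plan dimension:
Δσ = qB/(B+z) = 161×6/(6+15) = 46 kPa

Δσ_z ≈ 46 kPa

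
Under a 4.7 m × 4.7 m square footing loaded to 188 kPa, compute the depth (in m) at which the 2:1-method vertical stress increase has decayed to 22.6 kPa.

z ≈ 8.86 m

2:1 spreading — at depth z the loaded area has grown by z in each plan dimension:
qB²/(B+z)² = Δσ_z ⇒ z = B(√(q/Δσ_z) − 1) = 4.7×(√(188/22.6) − 1) = 8.856 m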